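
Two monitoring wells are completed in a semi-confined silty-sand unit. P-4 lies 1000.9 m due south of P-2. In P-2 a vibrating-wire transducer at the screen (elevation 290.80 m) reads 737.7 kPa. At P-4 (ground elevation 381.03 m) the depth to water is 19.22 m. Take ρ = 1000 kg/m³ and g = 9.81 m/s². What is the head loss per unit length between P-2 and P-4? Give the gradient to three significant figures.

Pressure head at P-2: ψ = P/(ρg) = 737.7×1000 / (1000 × 9.81) = 75.20 m.
Total head at P-2: h = z + ψ = 290.80 + 75.20 = 366.00 m.
Total head at P-4: h = 381.03 − 19.22 = 361.81 m.
Head difference: h(P-2) − h(P-4) = 366.00 − 361.81 = 4.19 m.
Hydraulic gradient: i = |Δh| / L = 4.19 / 1000.9 = 0.00419.

i ≈ 0.00419 m/m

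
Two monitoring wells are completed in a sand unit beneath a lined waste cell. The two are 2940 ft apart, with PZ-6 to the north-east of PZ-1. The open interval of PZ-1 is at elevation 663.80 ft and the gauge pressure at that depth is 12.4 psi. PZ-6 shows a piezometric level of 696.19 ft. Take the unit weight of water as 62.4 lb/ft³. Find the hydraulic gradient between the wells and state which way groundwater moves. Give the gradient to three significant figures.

Pressure head at PZ-1: ψ = 144·P/γ = 144 × 12.4 / 62.4 = 28.62 ft.
Total head at PZ-1: h = z + ψ = 663.80 + 28.62 = 692.42 ft.
Total head at PZ-6: h = 696.19 ft (water level in the piezometer is the total head).
Head difference: h(PZ-1) − h(PZ-6) = 692.42 − 696.19 = -3.77 ft.
Hydraulic gradient: i = |Δh| / L = 3.77 / 2940 = 0.00128.
Flow is from higher to lower head: from PZ-6 toward PZ-1, i.e. toward the south-west.

i ≈ 0.00128; groundwater flows toward the south-west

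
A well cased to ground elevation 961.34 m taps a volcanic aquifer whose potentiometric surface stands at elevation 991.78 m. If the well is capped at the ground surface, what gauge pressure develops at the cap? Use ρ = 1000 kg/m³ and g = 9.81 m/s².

P ≈ 299 kPa

Head above the cap: Δh = 991.78 − 961.34 = 30.44 m.
P = ρgΔh = 1000 × 9.81 × 30.44 = 298616 Pa ≈ 299 kPa.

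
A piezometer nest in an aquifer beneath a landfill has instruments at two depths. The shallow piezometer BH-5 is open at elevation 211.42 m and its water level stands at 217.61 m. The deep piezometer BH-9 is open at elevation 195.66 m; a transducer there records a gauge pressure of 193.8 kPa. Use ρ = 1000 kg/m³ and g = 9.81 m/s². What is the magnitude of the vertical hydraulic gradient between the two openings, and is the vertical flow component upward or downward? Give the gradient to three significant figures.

Total head at BH-5: h = 217.61 m (water level in the standpipe).
Pressure head at BH-9: ψ = P/(ρg) = 193.8×1000 / (1000 × 9.81) = 19.76 m.
Total head at BH-9: h = z + ψ = 195.66 + 19.76 = 215.42 m.
Δh = h(BH-5) − h(BH-9) = 217.61 − 215.42 = 2.19 m.
Vertical separation Δz = 211.42 − 195.66 = 15.76 m.
|i_v| = |Δh| / Δz = 2.19 / 15.76 = 0.139.
Head is higher in the shallow piezometer, so vertical flow is downward (recharge condition).

|i_v| ≈ 0.139; vertical flow is downward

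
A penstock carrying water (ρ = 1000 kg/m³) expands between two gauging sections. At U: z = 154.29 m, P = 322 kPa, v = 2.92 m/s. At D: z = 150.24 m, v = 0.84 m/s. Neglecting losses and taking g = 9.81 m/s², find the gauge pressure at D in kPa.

Pressure head at U: ψ₁ = P₁/(ρg) = 322×1000 / (1000 × 9.81) = 32.82 m.
Velocity heads: v₁²/2g = 2.92²/19.62 = 0.435 m; v₂²/2g = 0.84²/19.62 = 0.036 m.
Total head H = z₁ + ψ₁ + v₁²/2g = 154.29 + 32.82 + 0.435 = 187.54 m.
ψ₂ = H − z₂ − v₂²/2g = 187.54 − 150.24 − 0.036 = 37.26 m.
P₂ = ρgψ₂ = 1000 × 9.81 × 37.26 ≈ 366 kPa.

P₂ ≈ 366 kPa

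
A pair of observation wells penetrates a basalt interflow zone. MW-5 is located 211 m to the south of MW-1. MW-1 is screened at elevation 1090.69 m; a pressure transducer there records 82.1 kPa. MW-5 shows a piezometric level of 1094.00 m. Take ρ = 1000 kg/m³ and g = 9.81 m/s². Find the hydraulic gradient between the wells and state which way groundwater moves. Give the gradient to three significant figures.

Pressure head at MW-1: ψ = P/(ρg) = 82.1×1000 / (1000 × 9.81) = 8.37 m.
Total head at MW-1: h = z + ψ = 1090.69 + 8.37 = 1099.06 m.
Total head at MW-5: h = 1094.00 m (water level in the piezometer is the total head).
Head difference: h(MW-1) − h(MW-5) = 1099.06 − 1094.00 = 5.06 m.
Hydraulic gradient: i = |Δh| / L = 5.06 / 211 = 0.0240.
Flow is from higher to lower head: from MW-1 toward MW-5, i.e. toward the south.

i ≈ 0.0240; groundwater flows toward the south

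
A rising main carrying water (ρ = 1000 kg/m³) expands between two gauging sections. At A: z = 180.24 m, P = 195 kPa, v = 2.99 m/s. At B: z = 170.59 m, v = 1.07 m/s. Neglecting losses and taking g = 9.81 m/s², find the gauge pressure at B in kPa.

Pressure head at A: ψ₁ = P₁/(ρg) = 195×1000 / (1000 × 9.81) = 19.88 m.
Velocity heads: v₁²/2g = 2.99²/19.62 = 0.456 m; v₂²/2g = 1.07²/19.62 = 0.058 m.
Total head H = z₁ + ψ₁ + v₁²/2g = 180.24 + 19.88 + 0.456 = 200.58 m.
ψ₂ = H − z₂ − v₂²/2g = 200.58 − 170.59 − 0.058 = 29.93 m.
P₂ = ρgψ₂ = 1000 × 9.81 × 29.93 ≈ 294 kPa.

P₂ ≈ 294 kPa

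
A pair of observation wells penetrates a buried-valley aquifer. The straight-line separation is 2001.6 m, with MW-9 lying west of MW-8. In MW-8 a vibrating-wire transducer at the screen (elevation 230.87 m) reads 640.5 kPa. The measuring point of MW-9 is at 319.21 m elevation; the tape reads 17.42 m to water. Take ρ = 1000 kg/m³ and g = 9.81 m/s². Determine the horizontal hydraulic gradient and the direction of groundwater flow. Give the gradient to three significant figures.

Pressure head at MW-8: ψ = P/(ρg) = 640.5×1000 / (1000 × 9.81) = 65.29 m.
Total head at MW-8: h = z + ψ = 230.87 + 65.29 = 296.16 m.
Total head at MW-9: h = 319.21 − 17.42 = 301.79 m.
Head difference: h(MW-8) − h(MW-9) = 296.16 − 301.79 = -5.63 m.
Hydraulic gradient: i = |Δh| / L = 5.63 / 2001.6 = 0.00281.
Flow is from higher to lower head: from MW-9 toward MW-8, i.e. toward the east.

i ≈ 0.00281; groundwater flows toward the east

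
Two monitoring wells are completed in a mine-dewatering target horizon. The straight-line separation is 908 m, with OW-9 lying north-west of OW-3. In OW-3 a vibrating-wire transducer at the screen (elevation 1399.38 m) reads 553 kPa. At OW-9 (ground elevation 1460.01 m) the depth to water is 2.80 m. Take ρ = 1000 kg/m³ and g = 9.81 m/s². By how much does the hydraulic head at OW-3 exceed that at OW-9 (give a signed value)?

Pressure head at OW-3: ψ = P/(ρg) = 553×1000 / (1000 × 9.81) = 56.37 m.
Total head at OW-3: h = z + ψ = 1399.38 + 56.37 = 1455.75 m.
Total head at OW-9: h = 1460.01 − 2.80 = 1457.21 m.
Head difference: h(OW-3) − h(OW-9) = 1455.75 − 1457.21 = -1.46 m.

Δh ≈ -1.46 m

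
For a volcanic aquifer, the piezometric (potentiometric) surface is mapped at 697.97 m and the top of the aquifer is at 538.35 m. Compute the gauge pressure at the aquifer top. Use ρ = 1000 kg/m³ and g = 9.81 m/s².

P ≈ 1570 kPa

Pressure head at the aquifer top: ψ = h − z = 697.97 − 538.35 = 159.62 m.
P = ρgψ = 1000 × 9.81 × 159.62 = 1565872 Pa ≈ 1570 kPa.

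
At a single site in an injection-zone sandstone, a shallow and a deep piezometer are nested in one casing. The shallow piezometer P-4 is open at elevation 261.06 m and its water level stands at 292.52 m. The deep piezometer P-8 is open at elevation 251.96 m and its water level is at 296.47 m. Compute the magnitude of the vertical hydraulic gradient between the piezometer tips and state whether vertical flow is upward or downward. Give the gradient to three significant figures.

|i_v| ≈ 0.434; vertical flow is upward

Total head at P-4: h = 292.52 m (water level in the standpipe).
Total head at P-8: h = 296.47 m.
Δh = h(P-4) − h(P-8) = 292.52 − 296.47 = -3.95 m.
Vertical separation Δz = 261.06 − 251.96 = 9.10 m.
|i_v| = |Δh| / Δz = 3.95 / 9.10 = 0.434.
Head is higher in the deep piezometer, so vertical flow is upward (discharge condition).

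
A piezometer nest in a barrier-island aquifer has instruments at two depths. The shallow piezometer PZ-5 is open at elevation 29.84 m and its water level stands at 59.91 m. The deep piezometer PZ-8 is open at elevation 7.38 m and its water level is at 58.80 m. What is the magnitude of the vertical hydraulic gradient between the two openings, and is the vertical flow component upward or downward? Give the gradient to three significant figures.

Total head at PZ-5: h = 59.91 m (water level in the standpipe).
Total head at PZ-8: h = 58.80 m.
Δh = h(PZ-5) − h(PZ-8) = 59.91 − 58.80 = 1.11 m.
Vertical separation Δz = 29.84 − 7.38 = 22.46 m.
|i_v| = |Δh| / Δz = 1.11 / 22.46 = 0.0494.
Head is higher in the shallow piezometer, so vertical flow is downward (recharge condition).

|i_v| ≈ 0.0494; vertical flow is downward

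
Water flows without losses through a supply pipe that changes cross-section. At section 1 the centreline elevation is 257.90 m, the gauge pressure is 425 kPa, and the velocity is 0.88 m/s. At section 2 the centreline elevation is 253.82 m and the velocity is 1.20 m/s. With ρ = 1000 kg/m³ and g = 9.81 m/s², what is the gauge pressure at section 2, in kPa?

P₂ ≈ 465 kPa

Pressure head at 1: ψ₁ = P₁/(ρg) = 425×1000 / (1000 × 9.81) = 43.32 m.
Velocity heads: v₁²/2g = 0.88²/19.62 = 0.039 m; v₂²/2g = 1.20²/19.62 = 0.073 m.
Total head H = z₁ + ψ₁ + v₁²/2g = 257.90 + 43.32 + 0.039 = 301.26 m.
ψ₂ = H − z₂ − v₂²/2g = 301.26 − 253.82 − 0.073 = 47.37 m.
P₂ = ρgψ₂ = 1000 × 9.81 × 47.37 ≈ 465 kPa.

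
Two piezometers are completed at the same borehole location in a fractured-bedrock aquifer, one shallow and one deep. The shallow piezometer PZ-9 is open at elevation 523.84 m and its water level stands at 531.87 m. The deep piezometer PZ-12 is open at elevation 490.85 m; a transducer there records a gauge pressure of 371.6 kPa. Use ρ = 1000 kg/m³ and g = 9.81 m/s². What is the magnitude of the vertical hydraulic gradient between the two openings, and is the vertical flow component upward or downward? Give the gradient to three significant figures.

Total head at PZ-9: h = 531.87 m (water level in the standpipe).
Pressure head at PZ-12: ψ = P/(ρg) = 371.6×1000 / (1000 × 9.81) = 37.88 m.
Total head at PZ-12: h = z + ψ = 490.85 + 37.88 = 528.73 m.
Δh = h(PZ-9) − h(PZ-12) = 531.87 − 528.73 = 3.14 m.
Vertical separation Δz = 523.84 − 490.85 = 32.99 m.
|i_v| = |Δh| / Δz = 3.14 / 32.99 = 0.0952.
Head is higher in the shallow piezometer, so vertical flow is downward (recharge condition).

|i_v| ≈ 0.0952; vertical flow is downward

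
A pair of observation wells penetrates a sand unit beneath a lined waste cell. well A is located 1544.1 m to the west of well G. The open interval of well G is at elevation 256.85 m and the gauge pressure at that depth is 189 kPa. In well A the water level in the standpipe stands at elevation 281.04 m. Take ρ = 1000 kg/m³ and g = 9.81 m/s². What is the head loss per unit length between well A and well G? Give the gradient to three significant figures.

i ≈ 0.00319 m/m

Pressure head at well G: ψ = P/(ρg) = 189×1000 / (1000 × 9.81) = 19.27 m.
Total head at well G: h = z + ψ = 256.85 + 19.27 = 276.12 m.
Total head at well A: h = 281.04 m (water level in the piezometer is the total head).
Head difference: h(well G) − h(well A) = 276.12 − 281.04 = -4.92 m.
Hydraulic gradient: i = |Δh| / L = 4.92 / 1544.1 = 0.00319.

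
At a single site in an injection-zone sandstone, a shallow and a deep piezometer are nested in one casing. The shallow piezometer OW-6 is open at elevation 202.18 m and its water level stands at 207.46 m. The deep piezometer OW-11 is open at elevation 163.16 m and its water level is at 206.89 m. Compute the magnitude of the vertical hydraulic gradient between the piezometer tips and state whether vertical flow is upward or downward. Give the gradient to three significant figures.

Total head at OW-6: h = 207.46 m (water level in the standpipe).
Total head at OW-11: h = 206.89 m.
Δh = h(OW-6) − h(OW-11) = 207.46 − 206.89 = 0.57 m.
Vertical separation Δz = 202.18 − 163.16 = 39.02 m.
|i_v| = |Δh| / Δz = 0.57 / 39.02 = 0.0146.
Head is higher in the shallow piezometer, so vertical flow is downward (recharge condition).

|i_v| ≈ 0.0146; vertical flow is downward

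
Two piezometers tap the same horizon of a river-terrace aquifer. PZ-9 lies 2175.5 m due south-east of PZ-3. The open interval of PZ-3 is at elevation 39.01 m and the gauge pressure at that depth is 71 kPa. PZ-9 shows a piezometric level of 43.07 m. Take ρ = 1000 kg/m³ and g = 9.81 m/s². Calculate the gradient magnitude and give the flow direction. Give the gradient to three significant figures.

Pressure head at PZ-3: ψ = P/(ρg) = 71×1000 / (1000 × 9.81) = 7.24 m.
Total head at PZ-3: h = z + ψ = 39.01 + 7.24 = 46.25 m.
Total head at PZ-9: h = 43.07 m (water level in the piezometer is the total head).
Head difference: h(PZ-3) − h(PZ-9) = 46.25 − 43.07 = 3.18 m.
Hydraulic gradient: i = |Δh| / L = 3.18 / 2175.5 = 0.00146.
Flow is from higher to lower head: from PZ-3 toward PZ-9, i.e. toward the south-east.

i ≈ 0.00146; groundwater flows toward the south-east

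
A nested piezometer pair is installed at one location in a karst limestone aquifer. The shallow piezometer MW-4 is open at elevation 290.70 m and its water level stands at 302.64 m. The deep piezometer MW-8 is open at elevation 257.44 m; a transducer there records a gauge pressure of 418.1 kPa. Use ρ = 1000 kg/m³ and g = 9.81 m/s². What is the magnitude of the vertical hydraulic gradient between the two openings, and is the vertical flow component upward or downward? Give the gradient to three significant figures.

Total head at MW-4: h = 302.64 m (water level in the standpipe).
Pressure head at MW-8: ψ = P/(ρg) = 418.1×1000 / (1000 × 9.81) = 42.62 m.
Total head at MW-8: h = z + ψ = 257.44 + 42.62 = 300.06 m.
Δh = h(MW-4) − h(MW-8) = 302.64 − 300.06 = 2.58 m.
Vertical separation Δz = 290.70 − 257.44 = 33.26 m.
|i_v| = |Δh| / Δz = 2.58 / 33.26 = 0.0776.
Head is higher in the shallow piezometer, so vertical flow is downward (recharge condition).

|i_v| ≈ 0.0776; vertical flow is downward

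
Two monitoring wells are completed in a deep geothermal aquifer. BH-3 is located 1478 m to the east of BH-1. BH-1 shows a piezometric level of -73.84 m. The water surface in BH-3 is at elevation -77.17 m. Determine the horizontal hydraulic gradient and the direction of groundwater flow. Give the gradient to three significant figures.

i ≈ 0.00225; groundwater flows toward the east

Total head at BH-1: h = -73.84 m (water level in the piezometer is the total head).
Total head at BH-3: h = -77.17 m (water level in the piezometer is the total head).
Head difference: h(BH-1) − h(BH-3) = -73.84 − (-77.17) = 3.33 m.
Hydraulic gradient: i = |Δh| / L = 3.33 / 1478 = 0.00225.
Flow is from higher to lower head: from BH-1 toward BH-3, i.e. toward the east.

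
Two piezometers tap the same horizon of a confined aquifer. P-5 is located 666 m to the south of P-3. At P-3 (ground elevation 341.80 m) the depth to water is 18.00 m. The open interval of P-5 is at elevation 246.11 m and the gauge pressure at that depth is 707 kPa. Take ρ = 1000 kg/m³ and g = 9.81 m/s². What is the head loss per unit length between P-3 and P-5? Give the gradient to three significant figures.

Total head at P-3: h = 341.80 − 18.00 = 323.80 m.
Pressure head at P-5: ψ = P/(ρg) = 707×1000 / (1000 × 9.81) = 72.07 m.
Total head at P-5: h = z + ψ = 246.11 + 72.07 = 318.18 m.
Head difference: h(P-3) − h(P-5) = 323.80 − 318.18 = 5.62 m.
Hydraulic gradient: i = |Δh| / L = 5.62 / 666 = 0.00844.

i ≈ 0.00844 m/m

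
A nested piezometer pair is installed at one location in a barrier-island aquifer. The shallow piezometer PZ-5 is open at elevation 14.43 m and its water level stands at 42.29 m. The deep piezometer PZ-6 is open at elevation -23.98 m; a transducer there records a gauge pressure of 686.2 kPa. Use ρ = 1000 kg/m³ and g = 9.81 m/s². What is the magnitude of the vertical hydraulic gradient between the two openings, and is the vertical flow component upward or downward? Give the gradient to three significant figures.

Total head at PZ-5: h = 42.29 m (water level in the standpipe).
Pressure head at PZ-6: ψ = P/(ρg) = 686.2×1000 / (1000 × 9.81) = 69.95 m.
Total head at PZ-6: h = z + ψ = -23.98 + 69.95 = 45.97 m.
Δh = h(PZ-5) − h(PZ-6) = 42.29 − 45.97 = -3.68 m.
Vertical separation Δz = 14.43 − (-23.98) = 38.41 m.
|i_v| = |Δh| / Δz = 3.68 / 38.41 = 0.0958.
Head is higher in the deep piezometer, so vertical flow is upward (discharge condition).

|i_v| ≈ 0.0958; vertical flow is upward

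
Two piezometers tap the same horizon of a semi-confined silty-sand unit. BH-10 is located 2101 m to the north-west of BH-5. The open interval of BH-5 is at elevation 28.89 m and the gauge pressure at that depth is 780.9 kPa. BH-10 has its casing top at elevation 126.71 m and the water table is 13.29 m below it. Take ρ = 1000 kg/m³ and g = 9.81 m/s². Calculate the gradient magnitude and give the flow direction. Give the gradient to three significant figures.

Pressure head at BH-5: ψ = P/(ρg) = 780.9×1000 / (1000 × 9.81) = 79.60 m.
Total head at BH-5: h = z + ψ = 28.89 + 79.60 = 108.49 m.
Total head at BH-10: h = 126.71 − 13.29 = 113.42 m.
Head difference: h(BH-5) − h(BH-10) = 108.49 − 113.42 = -4.93 m.
Hydraulic gradient: i = |Δh| / L = 4.93 / 2101 = 0.00235.
Flow is from higher to lower head: from BH-10 toward BH-5, i.e. toward the south-east.

i ≈ 0.00235; groundwater flows toward the south-east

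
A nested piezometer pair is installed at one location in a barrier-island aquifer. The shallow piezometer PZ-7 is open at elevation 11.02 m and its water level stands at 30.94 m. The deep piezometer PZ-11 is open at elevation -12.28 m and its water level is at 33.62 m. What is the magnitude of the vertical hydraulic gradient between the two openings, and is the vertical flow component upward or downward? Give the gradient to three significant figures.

Total head at PZ-7: h = 30.94 m (water level in the standpipe).
Total head at PZ-11: h = 33.62 m.
Δh = h(PZ-7) − h(PZ-11) = 30.94 − 33.62 = -2.68 m.
Vertical separation Δz = 11.02 − (-12.28) = 23.30 m.
|i_v| = |Δh| / Δz = 2.68 / 23.30 = 0.115.
Head is higher in the deep piezometer, so vertical flow is upward (discharge condition).

|i_v| ≈ 0.115; vertical flow is upward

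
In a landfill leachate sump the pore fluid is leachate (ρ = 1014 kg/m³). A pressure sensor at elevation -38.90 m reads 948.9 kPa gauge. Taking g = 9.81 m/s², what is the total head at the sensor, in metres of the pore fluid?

h ≈ 56.49 m

ψ = P/(ρg) = 948.9×1000 / (1014 × 9.81) = 95.39 m.
h = z + ψ = -38.90 + 95.39 = 56.49 m.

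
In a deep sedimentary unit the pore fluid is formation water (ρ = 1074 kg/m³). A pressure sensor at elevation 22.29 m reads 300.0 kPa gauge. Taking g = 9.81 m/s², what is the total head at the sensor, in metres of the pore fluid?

ψ = P/(ρg) = 300.0×1000 / (1074 × 9.81) = 28.47 m.
h = z + ψ = 22.29 + 28.47 = 50.76 m.

h ≈ 50.76 m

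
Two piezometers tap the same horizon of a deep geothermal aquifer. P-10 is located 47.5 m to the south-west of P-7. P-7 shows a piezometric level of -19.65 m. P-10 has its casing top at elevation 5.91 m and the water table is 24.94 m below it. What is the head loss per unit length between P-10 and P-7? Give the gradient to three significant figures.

i ≈ 0.0131 m/m

Total head at P-7: h = -19.65 m (water level in the piezometer is the total head).
Total head at P-10: h = 5.91 − 24.94 = -19.03 m.
Head difference: h(P-7) − h(P-10) = -19.65 − (-19.03) = -0.62 m.
Hydraulic gradient: i = |Δh| / L = 0.62 / 47.5 = 0.0131.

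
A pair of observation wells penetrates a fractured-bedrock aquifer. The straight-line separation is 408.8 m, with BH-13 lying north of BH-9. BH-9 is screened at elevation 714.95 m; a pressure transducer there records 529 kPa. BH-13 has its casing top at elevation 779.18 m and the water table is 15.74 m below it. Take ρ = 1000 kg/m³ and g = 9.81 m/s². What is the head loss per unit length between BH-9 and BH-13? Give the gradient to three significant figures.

Pressure head at BH-9: ψ = P/(ρg) = 529×1000 / (1000 × 9.81) = 53.92 m.
Total head at BH-9: h = z + ψ = 714.95 + 53.92 = 768.87 m.
Total head at BH-13: h = 779.18 − 15.74 = 763.44 m.
Head difference: h(BH-9) − h(BH-13) = 768.87 − 763.44 = 5.43 m.
Hydraulic gradient: i = |Δh| / L = 5.43 / 408.8 = 0.0133.

i ≈ 0.0133 m/m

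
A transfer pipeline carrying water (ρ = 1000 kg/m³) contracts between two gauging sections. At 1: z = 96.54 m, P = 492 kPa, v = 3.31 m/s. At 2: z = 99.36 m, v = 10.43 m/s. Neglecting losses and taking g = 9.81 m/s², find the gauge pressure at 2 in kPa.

Pressure head at 1: ψ₁ = P₁/(ρg) = 492×1000 / (1000 × 9.81) = 50.15 m.
Velocity heads: v₁²/2g = 3.31²/19.62 = 0.558 m; v₂²/2g = 10.43²/19.62 = 5.545 m.
Total head H = z₁ + ψ₁ + v₁²/2g = 96.54 + 50.15 + 0.558 = 147.25 m.
ψ₂ = H − z₂ − v₂²/2g = 147.25 − 99.36 − 5.545 = 42.34 m.
P₂ = ρgψ₂ = 1000 × 9.81 × 42.34 ≈ 415 kPa.

P₂ ≈ 415 kPa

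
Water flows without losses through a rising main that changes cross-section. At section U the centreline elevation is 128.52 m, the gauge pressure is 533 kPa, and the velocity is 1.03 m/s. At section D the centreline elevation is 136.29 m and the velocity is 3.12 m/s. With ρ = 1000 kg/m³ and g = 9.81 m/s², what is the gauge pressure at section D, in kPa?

Pressure head at U: ψ₁ = P₁/(ρg) = 533×1000 / (1000 × 9.81) = 54.33 m.
Velocity heads: v₁²/2g = 1.03²/19.62 = 0.054 m; v₂²/2g = 3.12²/19.62 = 0.496 m.
Total head H = z₁ + ψ₁ + v₁²/2g = 128.52 + 54.33 + 0.054 = 182.90 m.
ψ₂ = H − z₂ − v₂²/2g = 182.90 − 136.29 − 0.496 = 46.11 m.
P₂ = ρgψ₂ = 1000 × 9.81 × 46.11 ≈ 452 kPa.

P₂ ≈ 452 kPa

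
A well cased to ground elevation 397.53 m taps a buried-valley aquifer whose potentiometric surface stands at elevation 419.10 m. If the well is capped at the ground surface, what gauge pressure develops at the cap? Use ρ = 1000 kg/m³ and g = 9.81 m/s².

P ≈ 212 kPa

Head above the cap: Δh = 419.10 − 397.53 = 21.57 m.
P = ρgΔh = 1000 × 9.81 × 21.57 = 211602 Pa ≈ 212 kPa.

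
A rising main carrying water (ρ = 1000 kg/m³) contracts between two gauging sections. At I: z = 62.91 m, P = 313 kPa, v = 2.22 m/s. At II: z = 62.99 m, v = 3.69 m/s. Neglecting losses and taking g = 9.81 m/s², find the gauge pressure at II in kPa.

P₂ ≈ 308 kPa

Pressure head at I: ψ₁ = P₁/(ρg) = 313×1000 / (1000 × 9.81) = 31.91 m.
Velocity heads: v₁²/2g = 2.22²/19.62 = 0.251 m; v₂²/2g = 3.69²/19.62 = 0.694 m.
Total head H = z₁ + ψ₁ + v₁²/2g = 62.91 + 31.91 + 0.251 = 95.07 m.
ψ₂ = H − z₂ − v₂²/2g = 95.07 − 62.99 − 0.694 = 31.39 m.
P₂ = ρgψ₂ = 1000 × 9.81 × 31.39 ≈ 308 kPa.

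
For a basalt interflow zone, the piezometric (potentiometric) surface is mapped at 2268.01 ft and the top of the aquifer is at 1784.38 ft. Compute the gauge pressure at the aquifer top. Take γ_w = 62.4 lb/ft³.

Pressure head at the aquifer top: ψ = h − z = 2268.01 − 1784.38 = 483.63 ft.
P = γψ/144 = 62.4 × 483.63 / 144 = 210 psi.

P ≈ 210 psi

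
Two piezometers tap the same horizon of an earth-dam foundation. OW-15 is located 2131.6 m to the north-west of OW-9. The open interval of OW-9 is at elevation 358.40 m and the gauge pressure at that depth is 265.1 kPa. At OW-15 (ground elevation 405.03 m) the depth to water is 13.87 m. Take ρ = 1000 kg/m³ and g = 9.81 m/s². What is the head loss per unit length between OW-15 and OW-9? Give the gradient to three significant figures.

i ≈ 0.00269 m/m

Pressure head at OW-9: ψ = P/(ρg) = 265.1×1000 / (1000 × 9.81) = 27.02 m.
Total head at OW-9: h = z + ψ = 358.40 + 27.02 = 385.42 m.
Total head at OW-15: h = 405.03 − 13.87 = 391.16 m.
Head difference: h(OW-9) − h(OW-15) = 385.42 − 391.16 = -5.74 m.
Hydraulic gradient: i = |Δh| / L = 5.74 / 2131.6 = 0.00269.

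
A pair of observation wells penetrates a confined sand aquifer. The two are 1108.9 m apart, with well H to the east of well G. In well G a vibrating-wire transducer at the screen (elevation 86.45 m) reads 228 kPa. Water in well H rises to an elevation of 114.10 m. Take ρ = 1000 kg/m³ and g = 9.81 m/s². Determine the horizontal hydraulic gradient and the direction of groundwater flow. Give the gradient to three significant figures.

i ≈ 0.00398; groundwater flows toward the west

Pressure head at well G: ψ = P/(ρg) = 228×1000 / (1000 × 9.81) = 23.24 m.
Total head at well G: h = z + ψ = 86.45 + 23.24 = 109.69 m.
Total head at well H: h = 114.10 m (water level in the piezometer is the total head).
Head difference: h(well G) − h(well H) = 109.69 − 114.10 = -4.41 m.
Hydraulic gradient: i = |Δh| / L = 4.41 / 1108.9 = 0.00398.
Flow is from higher to lower head: from well H toward well G, i.e. toward the west.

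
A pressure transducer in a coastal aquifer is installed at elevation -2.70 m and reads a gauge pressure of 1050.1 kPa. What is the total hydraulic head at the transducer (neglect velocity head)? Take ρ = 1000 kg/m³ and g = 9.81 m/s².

ψ = P/(ρg) = 1050.1×1000 / (1000 × 9.81) = 107.04 m.
h = z + ψ = -2.70 + 107.04 = 104.34 m.

h ≈ 104.34 m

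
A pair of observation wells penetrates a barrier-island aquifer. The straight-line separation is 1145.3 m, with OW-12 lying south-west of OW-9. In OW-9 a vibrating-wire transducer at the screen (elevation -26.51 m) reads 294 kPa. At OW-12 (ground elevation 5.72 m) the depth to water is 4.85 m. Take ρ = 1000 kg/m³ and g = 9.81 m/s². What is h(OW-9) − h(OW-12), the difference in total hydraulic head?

Δh ≈ 2.59 m

Pressure head at OW-9: ψ = P/(ρg) = 294×1000 / (1000 × 9.81) = 29.97 m.
Total head at OW-9: h = z + ψ = -26.51 + 29.97 = 3.46 m.
Total head at OW-12: h = 5.72 − 4.85 = 0.87 m.
Head difference: h(OW-9) − h(OW-12) = 3.46 − 0.87 = 2.59 m.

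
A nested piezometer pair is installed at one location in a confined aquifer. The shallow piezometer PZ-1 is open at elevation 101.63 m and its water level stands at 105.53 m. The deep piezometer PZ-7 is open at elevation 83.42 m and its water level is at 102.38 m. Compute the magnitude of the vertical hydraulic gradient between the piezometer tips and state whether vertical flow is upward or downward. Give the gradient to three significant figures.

|i_v| ≈ 0.173; vertical flow is downward

Total head at PZ-1: h = 105.53 m (water level in the standpipe).
Total head at PZ-7: h = 102.38 m.
Δh = h(PZ-1) − h(PZ-7) = 105.53 − 102.38 = 3.15 m.
Vertical separation Δz = 101.63 − 83.42 = 18.21 m.
|i_v| = |Δh| / Δz = 3.15 / 18.21 = 0.173.
Head is higher in the shallow piezometer, so vertical flow is downward (recharge condition).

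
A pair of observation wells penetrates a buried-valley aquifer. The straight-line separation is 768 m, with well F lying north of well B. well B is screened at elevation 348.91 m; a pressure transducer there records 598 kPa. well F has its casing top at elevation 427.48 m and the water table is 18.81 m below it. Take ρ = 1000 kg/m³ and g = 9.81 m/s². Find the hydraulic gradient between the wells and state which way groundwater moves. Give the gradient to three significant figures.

i ≈ 0.00156; groundwater flows toward the north

Pressure head at well B: ψ = P/(ρg) = 598×1000 / (1000 × 9.81) = 60.96 m.
Total head at well B: h = z + ψ = 348.91 + 60.96 = 409.87 m.
Total head at well F: h = 427.48 − 18.81 = 408.67 m.
Head difference: h(well B) − h(well F) = 409.87 − 408.67 = 1.20 m.
Hydraulic gradient: i = |Δh| / L = 1.20 / 768 = 0.00156.
Flow is from higher to lower head: from well B toward well F, i.e. toward the north.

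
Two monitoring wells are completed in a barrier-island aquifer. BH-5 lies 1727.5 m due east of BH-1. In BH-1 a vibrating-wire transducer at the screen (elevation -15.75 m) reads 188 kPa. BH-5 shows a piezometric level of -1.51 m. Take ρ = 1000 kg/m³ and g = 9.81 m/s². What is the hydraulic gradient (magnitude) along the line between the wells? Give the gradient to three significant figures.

Pressure head at BH-1: ψ = P/(ρg) = 188×1000 / (1000 × 9.81) = 19.16 m.
Total head at BH-1: h = z + ψ = -15.75 + 19.16 = 3.41 m.
Total head at BH-5: h = -1.51 m (water level in the piezometer is the total head).
Head difference: h(BH-1) − h(BH-5) = 3.41 − (-1.51) = 4.92 m.
Hydraulic gradient: i = |Δh| / L = 4.92 / 1727.5 = 0.00285.

i ≈ 0.00285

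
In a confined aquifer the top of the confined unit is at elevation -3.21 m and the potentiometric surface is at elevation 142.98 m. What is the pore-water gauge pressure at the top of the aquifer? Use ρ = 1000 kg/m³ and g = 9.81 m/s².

Pressure head at the aquifer top: ψ = h − z = 142.98 − (-3.21) = 146.19 m.
P = ρgψ = 1000 × 9.81 × 146.19 = 1434124 Pa ≈ 1430 kPa.

P ≈ 1430 kPa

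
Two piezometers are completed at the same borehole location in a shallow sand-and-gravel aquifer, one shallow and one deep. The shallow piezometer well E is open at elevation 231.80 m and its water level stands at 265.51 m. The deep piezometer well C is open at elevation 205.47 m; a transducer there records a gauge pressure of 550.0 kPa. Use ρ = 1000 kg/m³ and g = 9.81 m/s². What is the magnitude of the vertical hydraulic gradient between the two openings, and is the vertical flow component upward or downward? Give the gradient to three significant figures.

Total head at well E: h = 265.51 m (water level in the standpipe).
Pressure head at well C: ψ = P/(ρg) = 550.0×1000 / (1000 × 9.81) = 56.07 m.
Total head at well C: h = z + ψ = 205.47 + 56.07 = 261.54 m.
Δh = h(well E) − h(well C) = 265.51 − 261.54 = 3.97 m.
Vertical separation Δz = 231.80 − 205.47 = 26.33 m.
|i_v| = |Δh| / Δz = 3.97 / 26.33 = 0.151.
Head is higher in the shallow piezometer, so vertical flow is downward (recharge condition).

|i_v| ≈ 0.151; vertical flow is downward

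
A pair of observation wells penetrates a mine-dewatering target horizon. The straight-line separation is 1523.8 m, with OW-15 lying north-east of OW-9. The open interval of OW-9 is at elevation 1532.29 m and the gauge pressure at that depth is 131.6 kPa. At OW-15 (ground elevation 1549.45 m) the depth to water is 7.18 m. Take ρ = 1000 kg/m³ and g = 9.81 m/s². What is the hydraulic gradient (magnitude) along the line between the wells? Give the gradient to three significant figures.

i ≈ 0.00225

Pressure head at OW-9: ψ = P/(ρg) = 131.6×1000 / (1000 × 9.81) = 13.41 m.
Total head at OW-9: h = z + ψ = 1532.29 + 13.41 = 1545.70 m.
Total head at OW-15: h = 1549.45 − 7.18 = 1542.27 m.
Head difference: h(OW-9) − h(OW-15) = 1545.70 − 1542.27 = 3.43 m.
Hydraulic gradient: i = |Δh| / L = 3.43 / 1523.8 = 0.00225.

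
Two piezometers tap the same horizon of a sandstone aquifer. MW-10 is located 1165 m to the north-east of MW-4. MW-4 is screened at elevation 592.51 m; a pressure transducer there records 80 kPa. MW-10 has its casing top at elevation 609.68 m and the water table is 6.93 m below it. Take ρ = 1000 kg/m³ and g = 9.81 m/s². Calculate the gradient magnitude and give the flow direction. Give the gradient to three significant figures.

Pressure head at MW-4: ψ = P/(ρg) = 80×1000 / (1000 × 9.81) = 8.15 m.
Total head at MW-4: h = z + ψ = 592.51 + 8.15 = 600.66 m.
Total head at MW-10: h = 609.68 − 6.93 = 602.75 m.
Head difference: h(MW-4) − h(MW-10) = 600.66 − 602.75 = -2.09 m.
Hydraulic gradient: i = |Δh| / L = 2.09 / 1165 = 0.00179.
Flow is from higher to lower head: from MW-10 toward MW-4, i.e. toward the south-west.

i ≈ 0.00179; groundwater flows toward the south-west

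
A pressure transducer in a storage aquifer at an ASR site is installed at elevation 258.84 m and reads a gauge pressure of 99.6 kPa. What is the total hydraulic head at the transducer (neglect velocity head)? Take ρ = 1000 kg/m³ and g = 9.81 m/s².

h ≈ 268.99 m

ψ = P/(ρg) = 99.6×1000 / (1000 × 9.81) = 10.15 m.
h = z + ψ = 258.84 + 10.15 = 268.99 m.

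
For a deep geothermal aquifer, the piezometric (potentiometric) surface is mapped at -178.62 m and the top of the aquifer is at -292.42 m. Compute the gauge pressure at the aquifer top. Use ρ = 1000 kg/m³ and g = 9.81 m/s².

Pressure head at the aquifer top: ψ = h − z = -178.62 − (-292.42) = 113.80 m.
P = ρgψ = 1000 × 9.81 × 113.80 = 1116378 Pa ≈ 1120 kPa.

P ≈ 1120 kPa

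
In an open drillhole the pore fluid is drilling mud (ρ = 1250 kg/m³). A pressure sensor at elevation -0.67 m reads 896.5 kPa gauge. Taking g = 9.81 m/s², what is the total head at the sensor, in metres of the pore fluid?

h ≈ 72.44 m

ψ = P/(ρg) = 896.5×1000 / (1250 × 9.81) = 73.11 m.
h = z + ψ = -0.67 + 73.11 = 72.44 m.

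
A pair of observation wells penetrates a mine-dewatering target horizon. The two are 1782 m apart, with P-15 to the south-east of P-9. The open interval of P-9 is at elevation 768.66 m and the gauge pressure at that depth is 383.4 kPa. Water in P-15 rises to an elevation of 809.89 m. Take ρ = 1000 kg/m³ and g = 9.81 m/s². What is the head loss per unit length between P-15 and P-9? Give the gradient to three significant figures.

Pressure head at P-9: ψ = P/(ρg) = 383.4×1000 / (1000 × 9.81) = 39.08 m.
Total head at P-9: h = z + ψ = 768.66 + 39.08 = 807.74 m.
Total head at P-15: h = 809.89 m (water level in the piezometer is the total head).
Head difference: h(P-9) − h(P-15) = 807.74 − 809.89 = -2.15 m.
Hydraulic gradient: i = |Δh| / L = 2.15 / 1782 = 0.00121.

i ≈ 0.00121 m/m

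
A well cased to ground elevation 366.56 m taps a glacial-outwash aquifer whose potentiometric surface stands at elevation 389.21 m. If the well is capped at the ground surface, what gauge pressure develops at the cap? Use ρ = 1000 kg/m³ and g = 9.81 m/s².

P ≈ 222 kPa

Head above the cap: Δh = 389.21 − 366.56 = 22.65 m.
P = ρgΔh = 1000 × 9.81 × 22.65 = 222196 Pa ≈ 222 kPa.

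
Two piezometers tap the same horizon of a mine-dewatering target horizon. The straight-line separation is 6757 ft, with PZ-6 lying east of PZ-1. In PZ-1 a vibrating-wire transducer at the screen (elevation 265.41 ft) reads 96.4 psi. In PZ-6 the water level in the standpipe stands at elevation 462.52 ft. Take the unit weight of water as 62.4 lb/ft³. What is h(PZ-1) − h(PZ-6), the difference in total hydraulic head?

Δh ≈ 25.35 ft

Pressure head at PZ-1: ψ = 144·P/γ = 144 × 96.4 / 62.4 = 222.46 ft.
Total head at PZ-1: h = z + ψ = 265.41 + 222.46 = 487.87 ft.
Total head at PZ-6: h = 462.52 ft (water level in the piezometer is the total head).
Head difference: h(PZ-1) − h(PZ-6) = 487.87 − 462.52 = 25.35 ft.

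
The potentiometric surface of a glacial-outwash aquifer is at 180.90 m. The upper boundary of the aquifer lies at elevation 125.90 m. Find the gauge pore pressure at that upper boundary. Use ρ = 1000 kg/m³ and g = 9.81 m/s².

P ≈ 540 kPa

Pressure head at the aquifer top: ψ = h − z = 180.90 − 125.90 = 55.00 m.
P = ρgψ = 1000 × 9.81 × 55.00 = 539550 Pa ≈ 540 kPa.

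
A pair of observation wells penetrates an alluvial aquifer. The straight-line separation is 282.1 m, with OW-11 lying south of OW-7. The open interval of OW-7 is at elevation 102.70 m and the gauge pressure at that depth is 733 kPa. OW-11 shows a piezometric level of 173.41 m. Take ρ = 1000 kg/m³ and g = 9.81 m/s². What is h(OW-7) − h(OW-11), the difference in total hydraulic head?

Pressure head at OW-7: ψ = P/(ρg) = 733×1000 / (1000 × 9.81) = 74.72 m.
Total head at OW-7: h = z + ψ = 102.70 + 74.72 = 177.42 m.
Total head at OW-11: h = 173.41 m (water level in the piezometer is the total head).
Head difference: h(OW-7) − h(OW-11) = 177.42 − 173.41 = 4.01 m.

Δh ≈ 4.01 m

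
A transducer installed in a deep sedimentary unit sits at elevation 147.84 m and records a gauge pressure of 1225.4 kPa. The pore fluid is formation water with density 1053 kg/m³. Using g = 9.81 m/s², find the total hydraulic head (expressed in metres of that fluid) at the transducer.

ψ = P/(ρg) = 1225.4×1000 / (1053 × 9.81) = 118.63 m.
h = z + ψ = 147.84 + 118.63 = 266.47 m.

h ≈ 266.47 m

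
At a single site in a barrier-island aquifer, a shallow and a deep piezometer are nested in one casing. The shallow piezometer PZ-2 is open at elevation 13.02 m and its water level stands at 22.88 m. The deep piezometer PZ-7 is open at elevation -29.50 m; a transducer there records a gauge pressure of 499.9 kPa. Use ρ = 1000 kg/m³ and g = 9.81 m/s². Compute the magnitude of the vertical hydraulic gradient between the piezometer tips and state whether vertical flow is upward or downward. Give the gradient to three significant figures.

Total head at PZ-2: h = 22.88 m (water level in the standpipe).
Pressure head at PZ-7: ψ = P/(ρg) = 499.9×1000 / (1000 × 9.81) = 50.96 m.
Total head at PZ-7: h = z + ψ = -29.50 + 50.96 = 21.46 m.
Δh = h(PZ-2) − h(PZ-7) = 22.88 − 21.46 = 1.42 m.
Vertical separation Δz = 13.02 − (-29.50) = 42.52 m.
|i_v| = |Δh| / Δz = 1.42 / 42.52 = 0.0334.
Head is higher in the shallow piezometer, so vertical flow is downward (recharge condition).

|i_v| ≈ 0.0334; vertical flow is downward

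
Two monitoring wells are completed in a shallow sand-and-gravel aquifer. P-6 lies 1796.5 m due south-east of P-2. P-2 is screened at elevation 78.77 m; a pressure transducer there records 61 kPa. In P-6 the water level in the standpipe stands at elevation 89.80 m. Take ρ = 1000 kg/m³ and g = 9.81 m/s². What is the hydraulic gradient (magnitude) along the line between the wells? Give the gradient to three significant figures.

Pressure head at P-2: ψ = P/(ρg) = 61×1000 / (1000 × 9.81) = 6.22 m.
Total head at P-2: h = z + ψ = 78.77 + 6.22 = 84.99 m.
Total head at P-6: h = 89.80 m (water level in the piezometer is the total head).
Head difference: h(P-2) − h(P-6) = 84.99 − 89.80 = -4.81 m.
Hydraulic gradient: i = |Δh| / L = 4.81 / 1796.5 = 0.00268.

i ≈ 0.00268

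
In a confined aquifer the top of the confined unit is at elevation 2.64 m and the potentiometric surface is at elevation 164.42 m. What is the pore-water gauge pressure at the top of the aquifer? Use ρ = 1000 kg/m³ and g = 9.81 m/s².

Pressure head at the aquifer top: ψ = h − z = 164.42 − 2.64 = 161.78 m.
P = ρgψ = 1000 × 9.81 × 161.78 = 1587062 Pa ≈ 1590 kPa.

P ≈ 1590 kPa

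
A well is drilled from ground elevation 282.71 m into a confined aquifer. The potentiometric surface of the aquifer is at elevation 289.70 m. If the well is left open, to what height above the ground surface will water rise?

Water rises to the potentiometric surface, so the rise above ground = 289.70 − 282.71 = 6.99 m.

≈ 6.99 m above ground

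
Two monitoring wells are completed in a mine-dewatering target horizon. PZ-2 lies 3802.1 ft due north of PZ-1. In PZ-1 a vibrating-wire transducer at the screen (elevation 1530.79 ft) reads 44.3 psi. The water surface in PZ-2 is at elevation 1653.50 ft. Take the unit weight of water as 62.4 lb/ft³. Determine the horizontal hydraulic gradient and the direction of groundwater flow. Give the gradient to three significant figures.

i ≈ 0.00539; groundwater flows toward the south

Pressure head at PZ-1: ψ = 144·P/γ = 144 × 44.3 / 62.4 = 102.23 ft.
Total head at PZ-1: h = z + ψ = 1530.79 + 102.23 = 1633.02 ft.
Total head at PZ-2: h = 1653.50 ft (water level in the piezometer is the total head).
Head difference: h(PZ-1) − h(PZ-2) = 1633.02 − 1653.50 = -20.48 ft.
Hydraulic gradient: i = |Δh| / L = 20.48 / 3802.1 = 0.00539.
Flow is from higher to lower head: from PZ-2 toward PZ-1, i.e. toward the south.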